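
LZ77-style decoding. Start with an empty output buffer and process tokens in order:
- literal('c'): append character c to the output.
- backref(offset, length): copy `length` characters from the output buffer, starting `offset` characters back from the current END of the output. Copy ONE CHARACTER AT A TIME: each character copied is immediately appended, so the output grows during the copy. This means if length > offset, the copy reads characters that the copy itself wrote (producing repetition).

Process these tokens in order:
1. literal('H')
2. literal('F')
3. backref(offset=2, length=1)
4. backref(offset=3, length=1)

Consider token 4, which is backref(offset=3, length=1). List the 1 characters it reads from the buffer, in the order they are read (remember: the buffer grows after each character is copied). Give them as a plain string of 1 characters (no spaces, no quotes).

Answer: H

Derivation:
Token 1: literal('H'). Output: "H"
Token 2: literal('F'). Output: "HF"
Token 3: backref(off=2, len=1). Copied 'H' from pos 0. Output: "HFH"
Token 4: backref(off=3, len=1). Buffer before: "HFH" (len 3)
  byte 1: read out[0]='H', append. Buffer now: "HFHH"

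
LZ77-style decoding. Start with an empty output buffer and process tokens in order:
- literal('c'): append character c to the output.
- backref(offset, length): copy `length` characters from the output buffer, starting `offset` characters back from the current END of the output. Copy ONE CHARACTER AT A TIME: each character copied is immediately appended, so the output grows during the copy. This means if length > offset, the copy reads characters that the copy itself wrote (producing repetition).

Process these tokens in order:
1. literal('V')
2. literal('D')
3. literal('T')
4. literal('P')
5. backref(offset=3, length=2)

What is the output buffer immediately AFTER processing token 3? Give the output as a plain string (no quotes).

Token 1: literal('V'). Output: "V"
Token 2: literal('D'). Output: "VD"
Token 3: literal('T'). Output: "VDT"

Answer: VDT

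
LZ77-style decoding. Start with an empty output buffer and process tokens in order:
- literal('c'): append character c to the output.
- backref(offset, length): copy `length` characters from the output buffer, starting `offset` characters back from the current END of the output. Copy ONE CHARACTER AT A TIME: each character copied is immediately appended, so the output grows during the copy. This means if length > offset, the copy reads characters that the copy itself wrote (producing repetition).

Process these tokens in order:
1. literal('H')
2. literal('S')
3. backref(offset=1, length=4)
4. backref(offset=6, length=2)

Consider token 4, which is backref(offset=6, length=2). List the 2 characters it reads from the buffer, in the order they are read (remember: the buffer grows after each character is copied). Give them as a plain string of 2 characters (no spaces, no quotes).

Answer: HS

Derivation:
Token 1: literal('H'). Output: "H"
Token 2: literal('S'). Output: "HS"
Token 3: backref(off=1, len=4) (overlapping!). Copied 'SSSS' from pos 1. Output: "HSSSSS"
Token 4: backref(off=6, len=2). Buffer before: "HSSSSS" (len 6)
  byte 1: read out[0]='H', append. Buffer now: "HSSSSSH"
  byte 2: read out[1]='S', append. Buffer now: "HSSSSSHS"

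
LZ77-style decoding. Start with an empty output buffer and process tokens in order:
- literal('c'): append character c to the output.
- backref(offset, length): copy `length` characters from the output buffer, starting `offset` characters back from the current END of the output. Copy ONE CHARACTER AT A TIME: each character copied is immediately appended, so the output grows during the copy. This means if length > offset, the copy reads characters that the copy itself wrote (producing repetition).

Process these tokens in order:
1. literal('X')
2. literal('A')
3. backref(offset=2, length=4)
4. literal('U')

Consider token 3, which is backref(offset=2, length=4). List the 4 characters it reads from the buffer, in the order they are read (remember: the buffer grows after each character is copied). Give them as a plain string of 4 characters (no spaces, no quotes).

Token 1: literal('X'). Output: "X"
Token 2: literal('A'). Output: "XA"
Token 3: backref(off=2, len=4). Buffer before: "XA" (len 2)
  byte 1: read out[0]='X', append. Buffer now: "XAX"
  byte 2: read out[1]='A', append. Buffer now: "XAXA"
  byte 3: read out[2]='X', append. Buffer now: "XAXAX"
  byte 4: read out[3]='A', append. Buffer now: "XAXAXA"

Answer: XAXA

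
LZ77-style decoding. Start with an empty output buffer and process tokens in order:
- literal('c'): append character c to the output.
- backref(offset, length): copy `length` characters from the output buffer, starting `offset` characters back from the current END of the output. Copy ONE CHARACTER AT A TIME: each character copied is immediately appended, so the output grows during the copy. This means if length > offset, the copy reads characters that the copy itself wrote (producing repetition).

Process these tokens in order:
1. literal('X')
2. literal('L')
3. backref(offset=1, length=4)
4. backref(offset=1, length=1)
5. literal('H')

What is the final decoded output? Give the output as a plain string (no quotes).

Answer: XLLLLLLH

Derivation:
Token 1: literal('X'). Output: "X"
Token 2: literal('L'). Output: "XL"
Token 3: backref(off=1, len=4) (overlapping!). Copied 'LLLL' from pos 1. Output: "XLLLLL"
Token 4: backref(off=1, len=1). Copied 'L' from pos 5. Output: "XLLLLLL"
Token 5: literal('H'). Output: "XLLLLLLH"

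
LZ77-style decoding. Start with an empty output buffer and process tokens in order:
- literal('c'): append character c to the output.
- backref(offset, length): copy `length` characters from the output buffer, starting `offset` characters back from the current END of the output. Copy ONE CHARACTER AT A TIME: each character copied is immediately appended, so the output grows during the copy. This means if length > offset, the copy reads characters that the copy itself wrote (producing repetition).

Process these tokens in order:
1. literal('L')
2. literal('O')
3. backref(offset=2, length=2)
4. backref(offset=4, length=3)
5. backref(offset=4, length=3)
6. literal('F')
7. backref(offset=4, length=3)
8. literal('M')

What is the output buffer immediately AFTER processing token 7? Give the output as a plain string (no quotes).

Token 1: literal('L'). Output: "L"
Token 2: literal('O'). Output: "LO"
Token 3: backref(off=2, len=2). Copied 'LO' from pos 0. Output: "LOLO"
Token 4: backref(off=4, len=3). Copied 'LOL' from pos 0. Output: "LOLOLOL"
Token 5: backref(off=4, len=3). Copied 'OLO' from pos 3. Output: "LOLOLOLOLO"
Token 6: literal('F'). Output: "LOLOLOLOLOF"
Token 7: backref(off=4, len=3). Copied 'OLO' from pos 7. Output: "LOLOLOLOLOFOLO"

Answer: LOLOLOLOLOFOLO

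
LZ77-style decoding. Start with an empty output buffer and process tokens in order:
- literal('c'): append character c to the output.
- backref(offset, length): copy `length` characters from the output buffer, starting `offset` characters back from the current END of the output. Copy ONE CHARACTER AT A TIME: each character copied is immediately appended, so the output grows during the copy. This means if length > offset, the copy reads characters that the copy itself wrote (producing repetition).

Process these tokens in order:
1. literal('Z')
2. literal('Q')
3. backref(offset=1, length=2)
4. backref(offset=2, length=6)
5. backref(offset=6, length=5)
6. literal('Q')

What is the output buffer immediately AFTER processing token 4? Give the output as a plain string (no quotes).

Answer: ZQQQQQQQQQ

Derivation:
Token 1: literal('Z'). Output: "Z"
Token 2: literal('Q'). Output: "ZQ"
Token 3: backref(off=1, len=2) (overlapping!). Copied 'QQ' from pos 1. Output: "ZQQQ"
Token 4: backref(off=2, len=6) (overlapping!). Copied 'QQQQQQ' from pos 2. Output: "ZQQQQQQQQQ"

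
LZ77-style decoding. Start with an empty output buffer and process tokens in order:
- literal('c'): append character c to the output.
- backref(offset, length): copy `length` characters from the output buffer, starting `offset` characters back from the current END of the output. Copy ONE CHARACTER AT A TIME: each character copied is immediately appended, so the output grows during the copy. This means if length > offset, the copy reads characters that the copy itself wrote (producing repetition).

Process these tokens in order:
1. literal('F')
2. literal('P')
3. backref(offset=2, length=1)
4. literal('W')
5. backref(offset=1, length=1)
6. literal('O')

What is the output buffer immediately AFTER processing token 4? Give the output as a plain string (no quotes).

Answer: FPFW

Derivation:
Token 1: literal('F'). Output: "F"
Token 2: literal('P'). Output: "FP"
Token 3: backref(off=2, len=1). Copied 'F' from pos 0. Output: "FPF"
Token 4: literal('W'). Output: "FPFW"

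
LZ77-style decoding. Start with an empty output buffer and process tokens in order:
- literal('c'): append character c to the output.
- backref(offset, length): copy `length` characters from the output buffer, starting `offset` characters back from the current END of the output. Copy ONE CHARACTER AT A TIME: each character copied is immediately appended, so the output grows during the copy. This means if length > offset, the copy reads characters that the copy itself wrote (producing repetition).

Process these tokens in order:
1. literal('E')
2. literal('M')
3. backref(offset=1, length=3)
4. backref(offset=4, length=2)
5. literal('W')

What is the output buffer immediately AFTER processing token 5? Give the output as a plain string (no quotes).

Answer: EMMMMMMW

Derivation:
Token 1: literal('E'). Output: "E"
Token 2: literal('M'). Output: "EM"
Token 3: backref(off=1, len=3) (overlapping!). Copied 'MMM' from pos 1. Output: "EMMMM"
Token 4: backref(off=4, len=2). Copied 'MM' from pos 1. Output: "EMMMMMM"
Token 5: literal('W'). Output: "EMMMMMMW"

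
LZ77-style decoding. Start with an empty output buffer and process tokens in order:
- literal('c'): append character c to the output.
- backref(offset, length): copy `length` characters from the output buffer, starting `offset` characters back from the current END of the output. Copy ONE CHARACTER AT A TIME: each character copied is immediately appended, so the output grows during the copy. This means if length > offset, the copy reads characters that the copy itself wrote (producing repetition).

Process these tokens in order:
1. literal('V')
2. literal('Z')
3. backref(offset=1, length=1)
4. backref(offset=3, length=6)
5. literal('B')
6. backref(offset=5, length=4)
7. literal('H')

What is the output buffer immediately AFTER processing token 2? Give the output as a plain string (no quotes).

Token 1: literal('V'). Output: "V"
Token 2: literal('Z'). Output: "VZ"

Answer: VZ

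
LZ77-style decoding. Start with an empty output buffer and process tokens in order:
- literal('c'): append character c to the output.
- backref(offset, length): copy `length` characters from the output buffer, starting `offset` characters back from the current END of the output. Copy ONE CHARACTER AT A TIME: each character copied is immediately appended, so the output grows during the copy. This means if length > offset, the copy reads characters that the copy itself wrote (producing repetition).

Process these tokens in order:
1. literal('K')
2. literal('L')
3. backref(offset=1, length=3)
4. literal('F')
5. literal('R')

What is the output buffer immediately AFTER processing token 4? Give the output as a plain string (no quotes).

Answer: KLLLLF

Derivation:
Token 1: literal('K'). Output: "K"
Token 2: literal('L'). Output: "KL"
Token 3: backref(off=1, len=3) (overlapping!). Copied 'LLL' from pos 1. Output: "KLLLL"
Token 4: literal('F'). Output: "KLLLLF"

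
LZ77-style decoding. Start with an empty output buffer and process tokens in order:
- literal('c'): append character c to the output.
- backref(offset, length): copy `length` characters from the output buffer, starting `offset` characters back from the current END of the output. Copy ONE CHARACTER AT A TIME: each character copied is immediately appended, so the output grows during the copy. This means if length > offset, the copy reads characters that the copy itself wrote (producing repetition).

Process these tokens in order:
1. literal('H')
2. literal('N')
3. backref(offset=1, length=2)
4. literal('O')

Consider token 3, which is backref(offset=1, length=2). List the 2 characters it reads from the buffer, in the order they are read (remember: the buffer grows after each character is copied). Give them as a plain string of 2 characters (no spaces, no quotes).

Token 1: literal('H'). Output: "H"
Token 2: literal('N'). Output: "HN"
Token 3: backref(off=1, len=2). Buffer before: "HN" (len 2)
  byte 1: read out[1]='N', append. Buffer now: "HNN"
  byte 2: read out[2]='N', append. Buffer now: "HNNN"

Answer: NN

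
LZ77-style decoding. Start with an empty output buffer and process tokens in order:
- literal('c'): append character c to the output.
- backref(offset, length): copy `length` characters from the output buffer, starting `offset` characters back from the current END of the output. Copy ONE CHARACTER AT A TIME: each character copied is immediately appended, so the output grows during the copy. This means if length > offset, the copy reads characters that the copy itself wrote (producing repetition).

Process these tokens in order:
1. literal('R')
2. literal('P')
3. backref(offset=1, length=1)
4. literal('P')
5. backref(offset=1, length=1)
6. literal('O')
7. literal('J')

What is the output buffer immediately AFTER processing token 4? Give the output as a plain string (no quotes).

Answer: RPPP

Derivation:
Token 1: literal('R'). Output: "R"
Token 2: literal('P'). Output: "RP"
Token 3: backref(off=1, len=1). Copied 'P' from pos 1. Output: "RPP"
Token 4: literal('P'). Output: "RPPP"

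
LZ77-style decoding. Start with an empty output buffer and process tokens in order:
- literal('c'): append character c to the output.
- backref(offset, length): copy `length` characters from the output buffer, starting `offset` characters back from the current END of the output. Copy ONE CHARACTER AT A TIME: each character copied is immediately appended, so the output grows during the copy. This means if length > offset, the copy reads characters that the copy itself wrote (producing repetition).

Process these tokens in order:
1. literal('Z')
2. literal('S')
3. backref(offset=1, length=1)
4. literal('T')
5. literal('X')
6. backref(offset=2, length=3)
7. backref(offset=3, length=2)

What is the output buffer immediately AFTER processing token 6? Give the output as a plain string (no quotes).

Token 1: literal('Z'). Output: "Z"
Token 2: literal('S'). Output: "ZS"
Token 3: backref(off=1, len=1). Copied 'S' from pos 1. Output: "ZSS"
Token 4: literal('T'). Output: "ZSST"
Token 5: literal('X'). Output: "ZSSTX"
Token 6: backref(off=2, len=3) (overlapping!). Copied 'TXT' from pos 3. Output: "ZSSTXTXT"

Answer: ZSSTXTXT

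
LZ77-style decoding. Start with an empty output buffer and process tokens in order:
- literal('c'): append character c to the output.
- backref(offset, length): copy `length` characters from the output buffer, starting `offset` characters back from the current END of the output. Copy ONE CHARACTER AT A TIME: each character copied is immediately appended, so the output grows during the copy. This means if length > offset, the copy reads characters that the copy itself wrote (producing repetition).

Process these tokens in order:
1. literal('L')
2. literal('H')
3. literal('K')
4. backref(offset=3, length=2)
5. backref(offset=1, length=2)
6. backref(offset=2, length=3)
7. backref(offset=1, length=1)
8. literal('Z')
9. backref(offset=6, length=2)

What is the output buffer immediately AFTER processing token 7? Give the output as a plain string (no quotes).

Token 1: literal('L'). Output: "L"
Token 2: literal('H'). Output: "LH"
Token 3: literal('K'). Output: "LHK"
Token 4: backref(off=3, len=2). Copied 'LH' from pos 0. Output: "LHKLH"
Token 5: backref(off=1, len=2) (overlapping!). Copied 'HH' from pos 4. Output: "LHKLHHH"
Token 6: backref(off=2, len=3) (overlapping!). Copied 'HHH' from pos 5. Output: "LHKLHHHHHH"
Token 7: backref(off=1, len=1). Copied 'H' from pos 9. Output: "LHKLHHHHHHH"

Answer: LHKLHHHHHHH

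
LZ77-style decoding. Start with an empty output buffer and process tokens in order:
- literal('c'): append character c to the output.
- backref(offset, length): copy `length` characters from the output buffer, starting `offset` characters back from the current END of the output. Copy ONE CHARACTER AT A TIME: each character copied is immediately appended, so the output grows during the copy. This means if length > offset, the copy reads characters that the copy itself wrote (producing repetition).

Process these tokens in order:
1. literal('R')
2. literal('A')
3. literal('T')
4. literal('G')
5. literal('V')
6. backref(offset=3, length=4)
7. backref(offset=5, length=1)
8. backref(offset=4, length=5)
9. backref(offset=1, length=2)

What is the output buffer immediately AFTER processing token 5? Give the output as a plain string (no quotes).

Answer: RATGV

Derivation:
Token 1: literal('R'). Output: "R"
Token 2: literal('A'). Output: "RA"
Token 3: literal('T'). Output: "RAT"
Token 4: literal('G'). Output: "RATG"
Token 5: literal('V'). Output: "RATGV"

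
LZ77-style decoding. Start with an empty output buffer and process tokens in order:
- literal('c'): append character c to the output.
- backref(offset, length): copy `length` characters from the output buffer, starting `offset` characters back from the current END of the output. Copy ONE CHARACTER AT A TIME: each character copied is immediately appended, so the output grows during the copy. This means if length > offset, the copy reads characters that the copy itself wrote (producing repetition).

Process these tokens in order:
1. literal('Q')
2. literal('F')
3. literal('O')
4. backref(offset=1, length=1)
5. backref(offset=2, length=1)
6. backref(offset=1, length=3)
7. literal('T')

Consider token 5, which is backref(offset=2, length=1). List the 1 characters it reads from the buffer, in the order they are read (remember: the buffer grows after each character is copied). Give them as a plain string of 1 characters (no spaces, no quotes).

Answer: O

Derivation:
Token 1: literal('Q'). Output: "Q"
Token 2: literal('F'). Output: "QF"
Token 3: literal('O'). Output: "QFO"
Token 4: backref(off=1, len=1). Copied 'O' from pos 2. Output: "QFOO"
Token 5: backref(off=2, len=1). Buffer before: "QFOO" (len 4)
  byte 1: read out[2]='O', append. Buffer now: "QFOOO"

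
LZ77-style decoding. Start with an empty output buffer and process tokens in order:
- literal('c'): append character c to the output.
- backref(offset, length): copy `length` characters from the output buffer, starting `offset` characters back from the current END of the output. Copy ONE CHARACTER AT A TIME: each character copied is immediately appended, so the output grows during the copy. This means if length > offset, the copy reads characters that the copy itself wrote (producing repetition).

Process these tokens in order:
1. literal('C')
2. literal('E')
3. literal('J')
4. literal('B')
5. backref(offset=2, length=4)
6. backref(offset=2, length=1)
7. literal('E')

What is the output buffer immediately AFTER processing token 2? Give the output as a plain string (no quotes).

Answer: CE

Derivation:
Token 1: literal('C'). Output: "C"
Token 2: literal('E'). Output: "CE"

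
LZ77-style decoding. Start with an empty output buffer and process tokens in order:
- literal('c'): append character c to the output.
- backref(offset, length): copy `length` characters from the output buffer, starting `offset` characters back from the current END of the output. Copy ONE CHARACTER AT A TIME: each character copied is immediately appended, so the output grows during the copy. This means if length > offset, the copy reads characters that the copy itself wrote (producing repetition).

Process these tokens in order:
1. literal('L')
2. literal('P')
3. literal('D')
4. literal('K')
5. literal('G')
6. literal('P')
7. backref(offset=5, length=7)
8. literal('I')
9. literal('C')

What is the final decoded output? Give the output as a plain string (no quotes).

Answer: LPDKGPPDKGPPDIC

Derivation:
Token 1: literal('L'). Output: "L"
Token 2: literal('P'). Output: "LP"
Token 3: literal('D'). Output: "LPD"
Token 4: literal('K'). Output: "LPDK"
Token 5: literal('G'). Output: "LPDKG"
Token 6: literal('P'). Output: "LPDKGP"
Token 7: backref(off=5, len=7) (overlapping!). Copied 'PDKGPPD' from pos 1. Output: "LPDKGPPDKGPPD"
Token 8: literal('I'). Output: "LPDKGPPDKGPPDI"
Token 9: literal('C'). Output: "LPDKGPPDKGPPDIC"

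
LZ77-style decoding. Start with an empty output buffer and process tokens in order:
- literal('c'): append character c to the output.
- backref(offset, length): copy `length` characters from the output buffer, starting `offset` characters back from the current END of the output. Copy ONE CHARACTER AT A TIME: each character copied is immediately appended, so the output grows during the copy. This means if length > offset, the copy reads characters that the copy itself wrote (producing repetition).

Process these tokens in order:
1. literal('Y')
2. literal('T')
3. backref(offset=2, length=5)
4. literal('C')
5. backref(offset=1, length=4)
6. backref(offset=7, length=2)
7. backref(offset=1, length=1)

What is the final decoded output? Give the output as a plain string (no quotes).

Token 1: literal('Y'). Output: "Y"
Token 2: literal('T'). Output: "YT"
Token 3: backref(off=2, len=5) (overlapping!). Copied 'YTYTY' from pos 0. Output: "YTYTYTY"
Token 4: literal('C'). Output: "YTYTYTYC"
Token 5: backref(off=1, len=4) (overlapping!). Copied 'CCCC' from pos 7. Output: "YTYTYTYCCCCC"
Token 6: backref(off=7, len=2). Copied 'TY' from pos 5. Output: "YTYTYTYCCCCCTY"
Token 7: backref(off=1, len=1). Copied 'Y' from pos 13. Output: "YTYTYTYCCCCCTYY"

Answer: YTYTYTYCCCCCTYY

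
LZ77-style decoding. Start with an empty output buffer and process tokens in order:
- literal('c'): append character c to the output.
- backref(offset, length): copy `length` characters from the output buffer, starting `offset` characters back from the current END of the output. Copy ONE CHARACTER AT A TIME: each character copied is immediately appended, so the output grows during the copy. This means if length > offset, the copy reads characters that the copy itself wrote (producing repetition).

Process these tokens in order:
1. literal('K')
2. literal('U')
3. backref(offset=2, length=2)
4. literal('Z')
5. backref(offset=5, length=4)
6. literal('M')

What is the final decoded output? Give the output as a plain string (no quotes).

Token 1: literal('K'). Output: "K"
Token 2: literal('U'). Output: "KU"
Token 3: backref(off=2, len=2). Copied 'KU' from pos 0. Output: "KUKU"
Token 4: literal('Z'). Output: "KUKUZ"
Token 5: backref(off=5, len=4). Copied 'KUKU' from pos 0. Output: "KUKUZKUKU"
Token 6: literal('M'). Output: "KUKUZKUKUM"

Answer: KUKUZKUKUM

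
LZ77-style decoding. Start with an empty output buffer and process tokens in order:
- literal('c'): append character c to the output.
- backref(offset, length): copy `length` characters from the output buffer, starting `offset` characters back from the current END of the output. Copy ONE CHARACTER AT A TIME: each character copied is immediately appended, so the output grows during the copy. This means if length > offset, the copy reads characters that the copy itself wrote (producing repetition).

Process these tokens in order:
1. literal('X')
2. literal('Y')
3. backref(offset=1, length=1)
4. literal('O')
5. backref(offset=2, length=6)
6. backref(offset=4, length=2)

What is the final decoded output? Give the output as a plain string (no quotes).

Answer: XYYOYOYOYOYO

Derivation:
Token 1: literal('X'). Output: "X"
Token 2: literal('Y'). Output: "XY"
Token 3: backref(off=1, len=1). Copied 'Y' from pos 1. Output: "XYY"
Token 4: literal('O'). Output: "XYYO"
Token 5: backref(off=2, len=6) (overlapping!). Copied 'YOYOYO' from pos 2. Output: "XYYOYOYOYO"
Token 6: backref(off=4, len=2). Copied 'YO' from pos 6. Output: "XYYOYOYOYOYO"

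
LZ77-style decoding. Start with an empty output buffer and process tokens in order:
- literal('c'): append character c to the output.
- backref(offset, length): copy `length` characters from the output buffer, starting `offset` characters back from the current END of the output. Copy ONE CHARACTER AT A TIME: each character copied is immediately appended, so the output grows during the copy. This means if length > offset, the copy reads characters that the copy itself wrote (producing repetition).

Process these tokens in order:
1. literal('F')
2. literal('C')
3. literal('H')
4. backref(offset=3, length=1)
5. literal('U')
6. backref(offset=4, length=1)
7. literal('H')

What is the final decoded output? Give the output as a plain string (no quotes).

Token 1: literal('F'). Output: "F"
Token 2: literal('C'). Output: "FC"
Token 3: literal('H'). Output: "FCH"
Token 4: backref(off=3, len=1). Copied 'F' from pos 0. Output: "FCHF"
Token 5: literal('U'). Output: "FCHFU"
Token 6: backref(off=4, len=1). Copied 'C' from pos 1. Output: "FCHFUC"
Token 7: literal('H'). Output: "FCHFUCH"

Answer: FCHFUCH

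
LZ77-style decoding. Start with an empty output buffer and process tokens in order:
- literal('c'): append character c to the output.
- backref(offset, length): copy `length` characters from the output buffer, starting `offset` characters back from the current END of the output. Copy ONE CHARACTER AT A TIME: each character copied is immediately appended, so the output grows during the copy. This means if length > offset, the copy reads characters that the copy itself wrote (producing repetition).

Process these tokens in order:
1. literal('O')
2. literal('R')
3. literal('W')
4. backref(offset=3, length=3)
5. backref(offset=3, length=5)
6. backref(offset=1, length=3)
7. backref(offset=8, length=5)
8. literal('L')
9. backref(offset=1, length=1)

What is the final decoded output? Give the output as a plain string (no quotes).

Answer: ORWORWORWORRRRORWORLL

Derivation:
Token 1: literal('O'). Output: "O"
Token 2: literal('R'). Output: "OR"
Token 3: literal('W'). Output: "ORW"
Token 4: backref(off=3, len=3). Copied 'ORW' from pos 0. Output: "ORWORW"
Token 5: backref(off=3, len=5) (overlapping!). Copied 'ORWOR' from pos 3. Output: "ORWORWORWOR"
Token 6: backref(off=1, len=3) (overlapping!). Copied 'RRR' from pos 10. Output: "ORWORWORWORRRR"
Token 7: backref(off=8, len=5). Copied 'ORWOR' from pos 6. Output: "ORWORWORWORRRRORWOR"
Token 8: literal('L'). Output: "ORWORWORWORRRRORWORL"
Token 9: backref(off=1, len=1). Copied 'L' from pos 19. Output: "ORWORWORWORRRRORWORLL"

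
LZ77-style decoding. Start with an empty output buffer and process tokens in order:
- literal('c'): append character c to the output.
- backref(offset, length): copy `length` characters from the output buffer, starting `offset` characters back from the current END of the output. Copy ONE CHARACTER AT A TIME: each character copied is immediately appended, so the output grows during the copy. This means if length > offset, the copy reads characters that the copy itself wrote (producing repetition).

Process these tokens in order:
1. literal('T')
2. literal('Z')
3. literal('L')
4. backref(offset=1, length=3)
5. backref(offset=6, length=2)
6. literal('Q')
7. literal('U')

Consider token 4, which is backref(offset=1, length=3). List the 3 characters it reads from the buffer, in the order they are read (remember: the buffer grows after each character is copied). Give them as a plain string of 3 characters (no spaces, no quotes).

Answer: LLL

Derivation:
Token 1: literal('T'). Output: "T"
Token 2: literal('Z'). Output: "TZ"
Token 3: literal('L'). Output: "TZL"
Token 4: backref(off=1, len=3). Buffer before: "TZL" (len 3)
  byte 1: read out[2]='L', append. Buffer now: "TZLL"
  byte 2: read out[3]='L', append. Buffer now: "TZLLL"
  byte 3: read out[4]='L', append. Buffer now: "TZLLLL"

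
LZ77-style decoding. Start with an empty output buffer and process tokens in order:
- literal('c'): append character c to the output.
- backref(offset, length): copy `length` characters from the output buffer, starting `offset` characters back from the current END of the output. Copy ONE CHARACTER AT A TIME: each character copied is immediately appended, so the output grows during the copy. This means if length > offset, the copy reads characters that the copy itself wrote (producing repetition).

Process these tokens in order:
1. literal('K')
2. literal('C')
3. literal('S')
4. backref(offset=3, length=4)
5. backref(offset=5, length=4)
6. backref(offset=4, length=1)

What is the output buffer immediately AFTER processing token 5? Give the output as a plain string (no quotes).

Token 1: literal('K'). Output: "K"
Token 2: literal('C'). Output: "KC"
Token 3: literal('S'). Output: "KCS"
Token 4: backref(off=3, len=4) (overlapping!). Copied 'KCSK' from pos 0. Output: "KCSKCSK"
Token 5: backref(off=5, len=4). Copied 'SKCS' from pos 2. Output: "KCSKCSKSKCS"

Answer: KCSKCSKSKCS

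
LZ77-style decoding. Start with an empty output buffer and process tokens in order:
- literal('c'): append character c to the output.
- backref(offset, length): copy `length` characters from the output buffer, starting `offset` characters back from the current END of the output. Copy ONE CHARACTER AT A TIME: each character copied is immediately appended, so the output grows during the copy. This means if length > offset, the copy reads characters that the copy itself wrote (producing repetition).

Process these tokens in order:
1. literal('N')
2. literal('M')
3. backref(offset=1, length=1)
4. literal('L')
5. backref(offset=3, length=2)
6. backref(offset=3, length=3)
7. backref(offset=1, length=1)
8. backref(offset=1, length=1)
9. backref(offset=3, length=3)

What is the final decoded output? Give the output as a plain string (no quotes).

Token 1: literal('N'). Output: "N"
Token 2: literal('M'). Output: "NM"
Token 3: backref(off=1, len=1). Copied 'M' from pos 1. Output: "NMM"
Token 4: literal('L'). Output: "NMML"
Token 5: backref(off=3, len=2). Copied 'MM' from pos 1. Output: "NMMLMM"
Token 6: backref(off=3, len=3). Copied 'LMM' from pos 3. Output: "NMMLMMLMM"
Token 7: backref(off=1, len=1). Copied 'M' from pos 8. Output: "NMMLMMLMMM"
Token 8: backref(off=1, len=1). Copied 'M' from pos 9. Output: "NMMLMMLMMMM"
Token 9: backref(off=3, len=3). Copied 'MMM' from pos 8. Output: "NMMLMMLMMMMMMM"

Answer: NMMLMMLMMMMMMM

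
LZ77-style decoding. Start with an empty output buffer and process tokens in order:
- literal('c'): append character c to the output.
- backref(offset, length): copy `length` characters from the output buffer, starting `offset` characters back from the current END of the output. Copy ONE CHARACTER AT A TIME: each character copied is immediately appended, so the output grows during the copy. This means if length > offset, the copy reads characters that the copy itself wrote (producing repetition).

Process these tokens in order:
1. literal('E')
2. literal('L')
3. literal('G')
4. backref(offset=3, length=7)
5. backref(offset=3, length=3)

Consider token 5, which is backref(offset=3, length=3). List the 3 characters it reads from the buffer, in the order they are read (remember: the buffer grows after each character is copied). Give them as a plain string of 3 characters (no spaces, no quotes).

Answer: LGE

Derivation:
Token 1: literal('E'). Output: "E"
Token 2: literal('L'). Output: "EL"
Token 3: literal('G'). Output: "ELG"
Token 4: backref(off=3, len=7) (overlapping!). Copied 'ELGELGE' from pos 0. Output: "ELGELGELGE"
Token 5: backref(off=3, len=3). Buffer before: "ELGELGELGE" (len 10)
  byte 1: read out[7]='L', append. Buffer now: "ELGELGELGEL"
  byte 2: read out[8]='G', append. Buffer now: "ELGELGELGELG"
  byte 3: read out[9]='E', append. Buffer now: "ELGELGELGELGE"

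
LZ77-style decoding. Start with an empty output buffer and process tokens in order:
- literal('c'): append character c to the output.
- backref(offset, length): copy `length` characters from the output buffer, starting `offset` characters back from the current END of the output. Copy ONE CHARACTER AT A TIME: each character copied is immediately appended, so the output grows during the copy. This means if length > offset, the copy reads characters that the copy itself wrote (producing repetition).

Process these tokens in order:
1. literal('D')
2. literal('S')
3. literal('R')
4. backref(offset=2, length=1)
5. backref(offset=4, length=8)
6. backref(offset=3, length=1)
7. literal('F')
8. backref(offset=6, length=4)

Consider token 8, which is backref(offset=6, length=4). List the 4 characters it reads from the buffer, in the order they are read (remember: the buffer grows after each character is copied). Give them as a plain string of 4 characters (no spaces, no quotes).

Token 1: literal('D'). Output: "D"
Token 2: literal('S'). Output: "DS"
Token 3: literal('R'). Output: "DSR"
Token 4: backref(off=2, len=1). Copied 'S' from pos 1. Output: "DSRS"
Token 5: backref(off=4, len=8) (overlapping!). Copied 'DSRSDSRS' from pos 0. Output: "DSRSDSRSDSRS"
Token 6: backref(off=3, len=1). Copied 'S' from pos 9. Output: "DSRSDSRSDSRSS"
Token 7: literal('F'). Output: "DSRSDSRSDSRSSF"
Token 8: backref(off=6, len=4). Buffer before: "DSRSDSRSDSRSSF" (len 14)
  byte 1: read out[8]='D', append. Buffer now: "DSRSDSRSDSRSSFD"
  byte 2: read out[9]='S', append. Buffer now: "DSRSDSRSDSRSSFDS"
  byte 3: read out[10]='R', append. Buffer now: "DSRSDSRSDSRSSFDSR"
  byte 4: read out[11]='S', append. Buffer now: "DSRSDSRSDSRSSFDSRS"

Answer: DSRS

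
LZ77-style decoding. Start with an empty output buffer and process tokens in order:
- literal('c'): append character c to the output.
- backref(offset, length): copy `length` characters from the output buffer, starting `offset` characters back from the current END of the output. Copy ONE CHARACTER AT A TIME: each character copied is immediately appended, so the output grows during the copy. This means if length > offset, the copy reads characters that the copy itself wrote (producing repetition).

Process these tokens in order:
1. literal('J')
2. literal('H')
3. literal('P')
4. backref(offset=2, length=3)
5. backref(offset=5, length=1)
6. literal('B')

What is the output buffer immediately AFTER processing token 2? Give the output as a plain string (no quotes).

Token 1: literal('J'). Output: "J"
Token 2: literal('H'). Output: "JH"

Answer: JH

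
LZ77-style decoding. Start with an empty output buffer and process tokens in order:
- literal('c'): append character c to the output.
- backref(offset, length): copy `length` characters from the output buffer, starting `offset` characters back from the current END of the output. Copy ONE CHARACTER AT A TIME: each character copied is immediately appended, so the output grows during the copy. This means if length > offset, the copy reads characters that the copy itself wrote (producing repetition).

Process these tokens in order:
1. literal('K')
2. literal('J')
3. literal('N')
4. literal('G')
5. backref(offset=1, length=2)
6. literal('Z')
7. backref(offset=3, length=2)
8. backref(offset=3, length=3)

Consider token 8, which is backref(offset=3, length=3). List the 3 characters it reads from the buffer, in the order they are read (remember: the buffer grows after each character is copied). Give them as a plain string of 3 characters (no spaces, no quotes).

Token 1: literal('K'). Output: "K"
Token 2: literal('J'). Output: "KJ"
Token 3: literal('N'). Output: "KJN"
Token 4: literal('G'). Output: "KJNG"
Token 5: backref(off=1, len=2) (overlapping!). Copied 'GG' from pos 3. Output: "KJNGGG"
Token 6: literal('Z'). Output: "KJNGGGZ"
Token 7: backref(off=3, len=2). Copied 'GG' from pos 4. Output: "KJNGGGZGG"
Token 8: backref(off=3, len=3). Buffer before: "KJNGGGZGG" (len 9)
  byte 1: read out[6]='Z', append. Buffer now: "KJNGGGZGGZ"
  byte 2: read out[7]='G', append. Buffer now: "KJNGGGZGGZG"
  byte 3: read out[8]='G', append. Buffer now: "KJNGGGZGGZGG"

Answer: ZGG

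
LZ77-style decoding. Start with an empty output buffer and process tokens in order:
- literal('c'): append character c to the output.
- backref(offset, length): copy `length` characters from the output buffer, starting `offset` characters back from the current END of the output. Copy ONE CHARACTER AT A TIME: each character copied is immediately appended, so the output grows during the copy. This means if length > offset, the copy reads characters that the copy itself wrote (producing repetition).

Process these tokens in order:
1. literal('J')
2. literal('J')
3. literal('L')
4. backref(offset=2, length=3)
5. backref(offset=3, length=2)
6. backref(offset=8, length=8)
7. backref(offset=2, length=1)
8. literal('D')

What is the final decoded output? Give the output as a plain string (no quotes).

Token 1: literal('J'). Output: "J"
Token 2: literal('J'). Output: "JJ"
Token 3: literal('L'). Output: "JJL"
Token 4: backref(off=2, len=3) (overlapping!). Copied 'JLJ' from pos 1. Output: "JJLJLJ"
Token 5: backref(off=3, len=2). Copied 'JL' from pos 3. Output: "JJLJLJJL"
Token 6: backref(off=8, len=8). Copied 'JJLJLJJL' from pos 0. Output: "JJLJLJJLJJLJLJJL"
Token 7: backref(off=2, len=1). Copied 'J' from pos 14. Output: "JJLJLJJLJJLJLJJLJ"
Token 8: literal('D'). Output: "JJLJLJJLJJLJLJJLJD"

Answer: JJLJLJJLJJLJLJJLJD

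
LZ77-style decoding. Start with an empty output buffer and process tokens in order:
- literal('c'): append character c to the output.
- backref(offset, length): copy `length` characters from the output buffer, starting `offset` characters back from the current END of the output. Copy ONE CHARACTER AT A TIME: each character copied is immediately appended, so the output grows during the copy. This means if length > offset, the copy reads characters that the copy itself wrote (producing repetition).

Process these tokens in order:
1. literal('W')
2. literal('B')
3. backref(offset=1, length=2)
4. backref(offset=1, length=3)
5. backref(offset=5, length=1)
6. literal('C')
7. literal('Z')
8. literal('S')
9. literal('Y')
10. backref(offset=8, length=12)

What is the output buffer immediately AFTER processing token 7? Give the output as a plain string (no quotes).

Answer: WBBBBBBBCZ

Derivation:
Token 1: literal('W'). Output: "W"
Token 2: literal('B'). Output: "WB"
Token 3: backref(off=1, len=2) (overlapping!). Copied 'BB' from pos 1. Output: "WBBB"
Token 4: backref(off=1, len=3) (overlapping!). Copied 'BBB' from pos 3. Output: "WBBBBBB"
Token 5: backref(off=5, len=1). Copied 'B' from pos 2. Output: "WBBBBBBB"
Token 6: literal('C'). Output: "WBBBBBBBC"
Token 7: literal('Z'). Output: "WBBBBBBBCZ"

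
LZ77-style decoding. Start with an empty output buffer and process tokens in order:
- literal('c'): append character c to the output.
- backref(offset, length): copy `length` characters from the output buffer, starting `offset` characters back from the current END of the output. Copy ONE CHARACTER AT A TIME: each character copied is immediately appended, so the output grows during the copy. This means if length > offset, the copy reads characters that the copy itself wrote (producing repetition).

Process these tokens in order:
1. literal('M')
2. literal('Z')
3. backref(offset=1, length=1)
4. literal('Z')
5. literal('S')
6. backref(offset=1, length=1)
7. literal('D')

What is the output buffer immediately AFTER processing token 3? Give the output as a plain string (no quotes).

Answer: MZZ

Derivation:
Token 1: literal('M'). Output: "M"
Token 2: literal('Z'). Output: "MZ"
Token 3: backref(off=1, len=1). Copied 'Z' from pos 1. Output: "MZZ"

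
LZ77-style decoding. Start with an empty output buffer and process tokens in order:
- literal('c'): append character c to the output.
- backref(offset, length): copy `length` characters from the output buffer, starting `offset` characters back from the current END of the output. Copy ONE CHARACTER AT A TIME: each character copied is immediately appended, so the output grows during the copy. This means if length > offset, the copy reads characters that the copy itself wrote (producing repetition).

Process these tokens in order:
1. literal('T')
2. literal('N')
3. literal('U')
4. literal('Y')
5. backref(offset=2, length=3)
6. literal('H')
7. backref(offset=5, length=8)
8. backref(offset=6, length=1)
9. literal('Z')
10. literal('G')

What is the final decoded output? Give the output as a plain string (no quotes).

Token 1: literal('T'). Output: "T"
Token 2: literal('N'). Output: "TN"
Token 3: literal('U'). Output: "TNU"
Token 4: literal('Y'). Output: "TNUY"
Token 5: backref(off=2, len=3) (overlapping!). Copied 'UYU' from pos 2. Output: "TNUYUYU"
Token 6: literal('H'). Output: "TNUYUYUH"
Token 7: backref(off=5, len=8) (overlapping!). Copied 'YUYUHYUY' from pos 3. Output: "TNUYUYUHYUYUHYUY"
Token 8: backref(off=6, len=1). Copied 'Y' from pos 10. Output: "TNUYUYUHYUYUHYUYY"
Token 9: literal('Z'). Output: "TNUYUYUHYUYUHYUYYZ"
Token 10: literal('G'). Output: "TNUYUYUHYUYUHYUYYZG"

Answer: TNUYUYUHYUYUHYUYYZG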